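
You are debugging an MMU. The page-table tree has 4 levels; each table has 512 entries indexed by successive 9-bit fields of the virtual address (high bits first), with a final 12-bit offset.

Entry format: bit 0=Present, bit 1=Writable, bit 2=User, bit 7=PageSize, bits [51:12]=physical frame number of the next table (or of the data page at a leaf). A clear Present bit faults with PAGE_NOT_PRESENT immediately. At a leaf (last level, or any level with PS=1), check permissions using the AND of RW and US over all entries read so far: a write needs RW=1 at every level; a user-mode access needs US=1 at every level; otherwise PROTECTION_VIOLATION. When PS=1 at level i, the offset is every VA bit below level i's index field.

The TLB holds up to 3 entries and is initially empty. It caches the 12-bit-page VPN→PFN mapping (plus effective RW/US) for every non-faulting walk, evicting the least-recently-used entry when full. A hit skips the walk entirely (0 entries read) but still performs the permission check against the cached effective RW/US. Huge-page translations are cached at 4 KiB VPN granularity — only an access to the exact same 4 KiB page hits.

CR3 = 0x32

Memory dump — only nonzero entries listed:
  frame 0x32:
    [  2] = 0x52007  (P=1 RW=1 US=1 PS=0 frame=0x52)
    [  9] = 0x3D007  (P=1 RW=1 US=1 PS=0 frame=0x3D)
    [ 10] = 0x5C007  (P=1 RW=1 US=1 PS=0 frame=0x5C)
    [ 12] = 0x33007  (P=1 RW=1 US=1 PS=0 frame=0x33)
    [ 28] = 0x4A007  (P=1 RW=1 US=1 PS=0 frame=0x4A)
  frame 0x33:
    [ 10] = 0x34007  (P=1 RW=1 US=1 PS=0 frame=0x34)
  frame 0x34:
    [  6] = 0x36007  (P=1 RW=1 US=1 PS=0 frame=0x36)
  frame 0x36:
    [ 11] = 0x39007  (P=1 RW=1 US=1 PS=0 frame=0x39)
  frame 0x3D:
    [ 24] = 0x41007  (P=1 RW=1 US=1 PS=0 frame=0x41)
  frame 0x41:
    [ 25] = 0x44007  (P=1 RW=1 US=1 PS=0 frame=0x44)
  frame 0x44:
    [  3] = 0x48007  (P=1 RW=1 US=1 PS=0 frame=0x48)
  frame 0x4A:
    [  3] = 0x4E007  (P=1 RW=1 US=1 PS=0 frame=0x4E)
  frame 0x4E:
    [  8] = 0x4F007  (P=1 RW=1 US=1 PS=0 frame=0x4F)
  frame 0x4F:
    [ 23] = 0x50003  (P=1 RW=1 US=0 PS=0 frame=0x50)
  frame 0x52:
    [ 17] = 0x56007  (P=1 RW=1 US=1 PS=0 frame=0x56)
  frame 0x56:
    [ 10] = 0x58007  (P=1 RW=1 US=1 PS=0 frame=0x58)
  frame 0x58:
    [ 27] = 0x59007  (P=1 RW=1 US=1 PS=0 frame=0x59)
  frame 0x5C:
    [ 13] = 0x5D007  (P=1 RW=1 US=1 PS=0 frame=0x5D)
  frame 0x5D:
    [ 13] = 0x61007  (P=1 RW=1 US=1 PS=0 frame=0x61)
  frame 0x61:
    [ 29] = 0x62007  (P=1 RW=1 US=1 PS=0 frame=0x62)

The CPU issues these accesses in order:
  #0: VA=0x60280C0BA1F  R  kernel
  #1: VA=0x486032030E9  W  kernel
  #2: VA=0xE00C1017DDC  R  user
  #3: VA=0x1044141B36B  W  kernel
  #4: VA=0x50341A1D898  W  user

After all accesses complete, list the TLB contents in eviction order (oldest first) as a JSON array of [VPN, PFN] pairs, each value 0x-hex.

Walk each access:
#0 VA=0x60280C0BA1F (r,kernel):
  [0] read 0x32 idx=12: raw=0x33007 flags P=1 W=1 U=1 S=0
  [1] read 0x33 idx=10: raw=0x34007 flags P=1 W=1 U=1 S=0
  [2] read 0x34 idx=6: raw=0x36007 flags P=1 W=1 U=1 S=0
  [3] read 0x36 idx=11: raw=0x39007 flags P=1 W=1 U=1 S=0
  ✓ 0x39A1F  — 4 lookups
#1 VA=0x486032030E9 (w,kernel):
  [0] read 0x32 idx=9: raw=0x3D007 flags P=1 W=1 U=1 S=0
  [1] read 0x3D idx=24: raw=0x41007 flags P=1 W=1 U=1 S=0
  [2] read 0x41 idx=25: raw=0x44007 flags P=1 W=1 U=1 S=0
  [3] read 0x44 idx=3: raw=0x48007 flags P=1 W=1 U=1 S=0
  ✓ 0x480E9  — 4 lookups
#2 VA=0xE00C1017DDC (r,user):
  [0] read 0x32 idx=28: raw=0x4A007 flags P=1 W=1 U=1 S=0
  [1] read 0x4A idx=3: raw=0x4E007 flags P=1 W=1 U=1 S=0
  [2] read 0x4E idx=8: raw=0x4F007 flags P=1 W=1 U=1 S=0
  [3] read 0x4F idx=23: raw=0x50003 flags P=1 W=1 U=0 S=0
  → PROTECTION_VIOLATION  (4 entries read)
#3 VA=0x1044141B36B (w,kernel):
  [0] read 0x32 idx=2: raw=0x52007 flags P=1 W=1 U=1 S=0
  [1] read 0x52 idx=17: raw=0x56007 flags P=1 W=1 U=1 S=0
  [2] read 0x56 idx=10: raw=0x58007 flags P=1 W=1 U=1 S=0
  [3] read 0x58 idx=27: raw=0x59007 flags P=1 W=1 U=1 S=0
  ✓ 0x5936B  — 4 lookups
#4 VA=0x50341A1D898 (w,user):
  [0] read 0x32 idx=10: raw=0x5C007 flags P=1 W=1 U=1 S=0
  [1] read 0x5C idx=13: raw=0x5D007 flags P=1 W=1 U=1 S=0
  [2] read 0x5D idx=13: raw=0x61007 flags P=1 W=1 U=1 S=0
  [3] read 0x61 idx=29: raw=0x62007 flags P=1 W=1 U=1 S=0
  ✓ 0x62898  — 4 lookups

TLB: [["0x48603203", "0x48"], ["0x1044141B", "0x59"], ["0x50341A1D", "0x62"]]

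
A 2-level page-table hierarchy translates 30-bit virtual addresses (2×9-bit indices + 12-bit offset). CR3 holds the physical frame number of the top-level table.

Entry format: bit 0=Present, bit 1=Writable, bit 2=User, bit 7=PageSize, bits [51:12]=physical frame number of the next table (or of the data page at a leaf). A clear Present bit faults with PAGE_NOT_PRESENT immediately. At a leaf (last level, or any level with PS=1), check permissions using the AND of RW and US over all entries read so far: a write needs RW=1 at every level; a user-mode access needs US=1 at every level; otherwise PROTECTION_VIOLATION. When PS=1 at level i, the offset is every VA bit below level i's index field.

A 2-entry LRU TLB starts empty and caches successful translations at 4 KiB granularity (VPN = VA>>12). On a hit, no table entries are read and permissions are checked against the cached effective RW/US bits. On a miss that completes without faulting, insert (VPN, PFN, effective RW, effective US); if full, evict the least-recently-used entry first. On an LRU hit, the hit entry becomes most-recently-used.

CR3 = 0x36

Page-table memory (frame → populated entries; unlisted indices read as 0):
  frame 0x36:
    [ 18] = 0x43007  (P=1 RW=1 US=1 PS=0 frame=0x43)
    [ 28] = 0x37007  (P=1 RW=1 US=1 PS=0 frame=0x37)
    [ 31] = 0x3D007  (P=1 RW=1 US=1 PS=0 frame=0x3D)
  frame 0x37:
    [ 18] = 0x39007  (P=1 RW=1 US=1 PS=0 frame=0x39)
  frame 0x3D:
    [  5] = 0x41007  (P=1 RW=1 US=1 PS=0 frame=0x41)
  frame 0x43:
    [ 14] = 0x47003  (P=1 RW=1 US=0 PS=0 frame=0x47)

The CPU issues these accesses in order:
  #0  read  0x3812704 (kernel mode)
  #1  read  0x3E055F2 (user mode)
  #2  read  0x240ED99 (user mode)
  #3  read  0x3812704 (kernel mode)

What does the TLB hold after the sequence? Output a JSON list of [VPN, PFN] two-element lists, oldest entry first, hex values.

Per-access translation:
#0 VA=0x3812704 (r,kernel):
  L0: frame=0x36 idx=28 entry=0x37007 [P=1 RW=1 US=1 PS=0]
  L1: frame=0x37 idx=18 entry=0x39007 [P=1 RW=1 US=1 PS=0]
  ⇒ phys 0x39704  [2 reads]
#1 VA=0x3E055F2 (r,user):
  L0: frame=0x36 idx=31 entry=0x3D007 [P=1 RW=1 US=1 PS=0]
  L1: frame=0x3D idx=5 entry=0x41007 [P=1 RW=1 US=1 PS=0]
  ⇒ phys 0x415F2  [2 reads]
#2 VA=0x240ED99 (r,user):
  L0: frame=0x36 idx=18 entry=0x43007 [P=1 RW=1 US=1 PS=0]
  L1: frame=0x43 idx=14 entry=0x47003 [P=1 RW=1 US=0 PS=0]
  → PROTECTION_VIOLATION  (2 entries read)
#3 VA=0x3812704 (r,kernel):
  TLB hit vpn=0x3812 → PA=0x39704

TLB: [["0x3E05", "0x41"], ["0x3812", "0x39"]]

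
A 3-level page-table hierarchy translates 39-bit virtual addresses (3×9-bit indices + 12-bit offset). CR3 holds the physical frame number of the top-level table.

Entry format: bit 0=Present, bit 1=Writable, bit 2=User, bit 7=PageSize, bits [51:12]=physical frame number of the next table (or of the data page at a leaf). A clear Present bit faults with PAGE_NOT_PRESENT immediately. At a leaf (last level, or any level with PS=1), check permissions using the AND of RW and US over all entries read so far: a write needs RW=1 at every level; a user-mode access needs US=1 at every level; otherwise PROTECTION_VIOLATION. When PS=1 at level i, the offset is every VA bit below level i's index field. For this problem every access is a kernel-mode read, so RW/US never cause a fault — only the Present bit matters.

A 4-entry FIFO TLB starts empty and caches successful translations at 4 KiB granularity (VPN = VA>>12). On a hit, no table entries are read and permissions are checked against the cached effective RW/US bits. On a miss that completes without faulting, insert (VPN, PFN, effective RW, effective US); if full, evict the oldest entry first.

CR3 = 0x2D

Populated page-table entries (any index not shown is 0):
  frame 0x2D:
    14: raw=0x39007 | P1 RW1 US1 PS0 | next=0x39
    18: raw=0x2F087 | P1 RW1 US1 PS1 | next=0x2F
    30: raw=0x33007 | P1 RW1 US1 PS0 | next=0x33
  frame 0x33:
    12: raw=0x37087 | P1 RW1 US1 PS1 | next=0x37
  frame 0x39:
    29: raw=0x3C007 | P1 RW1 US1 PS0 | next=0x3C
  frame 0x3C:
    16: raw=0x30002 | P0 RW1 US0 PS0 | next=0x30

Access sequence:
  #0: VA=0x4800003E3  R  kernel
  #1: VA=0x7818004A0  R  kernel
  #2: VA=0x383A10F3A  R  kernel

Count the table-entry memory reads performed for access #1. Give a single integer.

Per-access translation:
#0 VA=0x4800003E3 (r,kernel):
  L0: frame=0x2D idx=18 entry=0x2F087 [P=1 RW=1 US=1 PS=1]
  → PA=0x2F3E3 (huge @L0)  (1 entries read)
#1 VA=0x7818004A0 (r,kernel):
  L0: frame=0x2D idx=30 entry=0x33007 [P=1 RW=1 US=1 PS=0]
  L1: frame=0x33 idx=12 entry=0x37087 [P=1 RW=1 US=1 PS=1]
  → PA=0x374A0 (huge @L1)  (2 entries read)
#2 VA=0x383A10F3A (r,kernel):
  L0: frame=0x2D idx=14 entry=0x39007 [P=1 RW=1 US=1 PS=0]
  L1: frame=0x39 idx=29 entry=0x3C007 [P=1 RW=1 US=1 PS=0]
  L2: frame=0x3C idx=16 entry=0x30002 [P=0 RW=1 US=0 PS=0]
  → PAGE_NOT_PRESENT  (3 entries read)

Entries read for #1: 2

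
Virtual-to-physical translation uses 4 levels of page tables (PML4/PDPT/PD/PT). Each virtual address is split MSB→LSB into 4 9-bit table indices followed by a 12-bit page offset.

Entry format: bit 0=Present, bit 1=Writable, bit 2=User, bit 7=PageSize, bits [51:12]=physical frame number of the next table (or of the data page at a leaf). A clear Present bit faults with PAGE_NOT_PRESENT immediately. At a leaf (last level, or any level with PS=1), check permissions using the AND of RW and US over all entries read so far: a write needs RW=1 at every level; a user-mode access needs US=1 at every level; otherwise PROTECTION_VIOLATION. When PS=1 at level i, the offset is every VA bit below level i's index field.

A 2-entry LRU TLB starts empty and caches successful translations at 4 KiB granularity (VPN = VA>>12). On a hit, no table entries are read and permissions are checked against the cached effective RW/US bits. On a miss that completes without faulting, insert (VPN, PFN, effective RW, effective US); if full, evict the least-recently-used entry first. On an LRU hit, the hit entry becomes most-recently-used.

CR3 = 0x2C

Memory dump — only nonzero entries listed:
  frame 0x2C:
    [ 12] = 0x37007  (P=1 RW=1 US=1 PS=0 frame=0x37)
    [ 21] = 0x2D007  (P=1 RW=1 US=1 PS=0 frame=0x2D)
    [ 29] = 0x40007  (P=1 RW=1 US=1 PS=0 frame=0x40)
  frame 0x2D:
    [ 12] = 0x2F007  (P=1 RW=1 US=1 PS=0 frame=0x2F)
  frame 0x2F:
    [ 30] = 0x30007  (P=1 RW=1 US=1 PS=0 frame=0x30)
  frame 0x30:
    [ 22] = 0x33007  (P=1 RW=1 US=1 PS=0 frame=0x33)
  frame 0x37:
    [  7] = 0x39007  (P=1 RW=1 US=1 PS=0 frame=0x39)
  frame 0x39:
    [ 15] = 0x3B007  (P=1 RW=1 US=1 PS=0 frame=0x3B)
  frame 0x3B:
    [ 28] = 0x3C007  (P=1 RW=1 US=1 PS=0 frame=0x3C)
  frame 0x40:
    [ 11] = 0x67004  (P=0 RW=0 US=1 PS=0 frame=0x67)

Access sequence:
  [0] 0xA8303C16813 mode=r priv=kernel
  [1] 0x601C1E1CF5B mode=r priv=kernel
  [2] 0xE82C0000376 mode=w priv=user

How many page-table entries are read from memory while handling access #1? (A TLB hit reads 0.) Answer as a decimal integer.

Walk each access:
#0 VA=0xA8303C16813 (r,kernel):
  lvl0: tbl 0x2C, slot 21 ⇒ 0x2D007 (P1/RW1/US1/PS0)
  lvl1: tbl 0x2D, slot 12 ⇒ 0x2F007 (P1/RW1/US1/PS0)
  lvl2: tbl 0x2F, slot 30 ⇒ 0x30007 (P1/RW1/US1/PS0)
  lvl3: tbl 0x30, slot 22 ⇒ 0x33007 (P1/RW1/US1/PS0)
  ✓ 0x33813  — 4 lookups
#1 VA=0x601C1E1CF5B (r,kernel):
  lvl0: tbl 0x2C, slot 12 ⇒ 0x37007 (P1/RW1/US1/PS0)
  lvl1: tbl 0x37, slot 7 ⇒ 0x39007 (P1/RW1/US1/PS0)
  lvl2: tbl 0x39, slot 15 ⇒ 0x3B007 (P1/RW1/US1/PS0)
  lvl3: tbl 0x3B, slot 28 ⇒ 0x3C007 (P1/RW1/US1/PS0)
  ✓ 0x3CF5B  — 4 lookups
#2 VA=0xE82C0000376 (w,user):
  lvl0: tbl 0x2C, slot 29 ⇒ 0x40007 (P1/RW1/US1/PS0)
  lvl1: tbl 0x40, slot 11 ⇒ 0x67004 (P0/RW0/US1/PS0)
  ⇒ fault: PAGE_NOT_PRESENT  — 2 lookups

Entries read for #1: 4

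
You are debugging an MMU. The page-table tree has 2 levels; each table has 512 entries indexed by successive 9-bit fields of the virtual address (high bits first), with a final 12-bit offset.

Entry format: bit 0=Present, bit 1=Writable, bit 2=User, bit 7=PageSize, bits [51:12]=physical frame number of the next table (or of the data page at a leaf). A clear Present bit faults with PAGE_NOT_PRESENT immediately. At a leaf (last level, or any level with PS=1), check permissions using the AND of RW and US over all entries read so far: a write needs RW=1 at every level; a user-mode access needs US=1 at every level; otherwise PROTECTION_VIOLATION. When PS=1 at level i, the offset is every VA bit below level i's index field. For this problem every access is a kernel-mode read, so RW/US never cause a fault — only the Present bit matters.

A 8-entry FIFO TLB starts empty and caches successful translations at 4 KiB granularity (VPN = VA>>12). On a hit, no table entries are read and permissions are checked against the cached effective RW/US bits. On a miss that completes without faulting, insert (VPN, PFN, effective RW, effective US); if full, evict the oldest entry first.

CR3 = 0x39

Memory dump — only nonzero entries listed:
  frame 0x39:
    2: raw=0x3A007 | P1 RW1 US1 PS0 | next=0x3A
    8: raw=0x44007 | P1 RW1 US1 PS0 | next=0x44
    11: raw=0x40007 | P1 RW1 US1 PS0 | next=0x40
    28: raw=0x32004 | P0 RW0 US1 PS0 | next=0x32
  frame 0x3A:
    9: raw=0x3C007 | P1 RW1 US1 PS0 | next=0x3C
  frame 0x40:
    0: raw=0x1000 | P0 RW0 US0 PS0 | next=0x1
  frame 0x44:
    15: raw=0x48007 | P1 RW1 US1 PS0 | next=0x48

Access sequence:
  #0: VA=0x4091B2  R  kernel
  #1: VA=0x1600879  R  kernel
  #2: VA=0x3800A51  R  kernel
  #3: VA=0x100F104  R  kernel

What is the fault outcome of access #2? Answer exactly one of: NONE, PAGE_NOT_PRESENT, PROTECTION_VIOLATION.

Per-access translation:
#0 VA=0x4091B2 (r,kernel):
  L0: frame=0x39 idx=2 entry=0x3A007 [P=1 RW=1 US=1 PS=0]
  L1: frame=0x3A idx=9 entry=0x3C007 [P=1 RW=1 US=1 PS=0]
  ⇒ phys 0x3C1B2  [2 reads]
#1 VA=0x1600879 (r,kernel):
  L0: frame=0x39 idx=11 entry=0x40007 [P=1 RW=1 US=1 PS=0]
  L1: frame=0x40 idx=0 entry=0x1000 [P=0 RW=0 US=0 PS=0]
  ✗ PAGE_NOT_PRESENT  [2 reads]
#2 VA=0x3800A51 (r,kernel):
  L0: frame=0x39 idx=28 entry=0x32004 [P=0 RW=0 US=1 PS=0]
  ✗ PAGE_NOT_PRESENT  [1 reads]
#3 VA=0x100F104 (r,kernel):
  L0: frame=0x39 idx=8 entry=0x44007 [P=1 RW=1 US=1 PS=0]
  L1: frame=0x44 idx=15 entry=0x48007 [P=1 RW=1 US=1 PS=0]
  ⇒ phys 0x48104  [2 reads]

Access #2 fault: PAGE_NOT_PRESENT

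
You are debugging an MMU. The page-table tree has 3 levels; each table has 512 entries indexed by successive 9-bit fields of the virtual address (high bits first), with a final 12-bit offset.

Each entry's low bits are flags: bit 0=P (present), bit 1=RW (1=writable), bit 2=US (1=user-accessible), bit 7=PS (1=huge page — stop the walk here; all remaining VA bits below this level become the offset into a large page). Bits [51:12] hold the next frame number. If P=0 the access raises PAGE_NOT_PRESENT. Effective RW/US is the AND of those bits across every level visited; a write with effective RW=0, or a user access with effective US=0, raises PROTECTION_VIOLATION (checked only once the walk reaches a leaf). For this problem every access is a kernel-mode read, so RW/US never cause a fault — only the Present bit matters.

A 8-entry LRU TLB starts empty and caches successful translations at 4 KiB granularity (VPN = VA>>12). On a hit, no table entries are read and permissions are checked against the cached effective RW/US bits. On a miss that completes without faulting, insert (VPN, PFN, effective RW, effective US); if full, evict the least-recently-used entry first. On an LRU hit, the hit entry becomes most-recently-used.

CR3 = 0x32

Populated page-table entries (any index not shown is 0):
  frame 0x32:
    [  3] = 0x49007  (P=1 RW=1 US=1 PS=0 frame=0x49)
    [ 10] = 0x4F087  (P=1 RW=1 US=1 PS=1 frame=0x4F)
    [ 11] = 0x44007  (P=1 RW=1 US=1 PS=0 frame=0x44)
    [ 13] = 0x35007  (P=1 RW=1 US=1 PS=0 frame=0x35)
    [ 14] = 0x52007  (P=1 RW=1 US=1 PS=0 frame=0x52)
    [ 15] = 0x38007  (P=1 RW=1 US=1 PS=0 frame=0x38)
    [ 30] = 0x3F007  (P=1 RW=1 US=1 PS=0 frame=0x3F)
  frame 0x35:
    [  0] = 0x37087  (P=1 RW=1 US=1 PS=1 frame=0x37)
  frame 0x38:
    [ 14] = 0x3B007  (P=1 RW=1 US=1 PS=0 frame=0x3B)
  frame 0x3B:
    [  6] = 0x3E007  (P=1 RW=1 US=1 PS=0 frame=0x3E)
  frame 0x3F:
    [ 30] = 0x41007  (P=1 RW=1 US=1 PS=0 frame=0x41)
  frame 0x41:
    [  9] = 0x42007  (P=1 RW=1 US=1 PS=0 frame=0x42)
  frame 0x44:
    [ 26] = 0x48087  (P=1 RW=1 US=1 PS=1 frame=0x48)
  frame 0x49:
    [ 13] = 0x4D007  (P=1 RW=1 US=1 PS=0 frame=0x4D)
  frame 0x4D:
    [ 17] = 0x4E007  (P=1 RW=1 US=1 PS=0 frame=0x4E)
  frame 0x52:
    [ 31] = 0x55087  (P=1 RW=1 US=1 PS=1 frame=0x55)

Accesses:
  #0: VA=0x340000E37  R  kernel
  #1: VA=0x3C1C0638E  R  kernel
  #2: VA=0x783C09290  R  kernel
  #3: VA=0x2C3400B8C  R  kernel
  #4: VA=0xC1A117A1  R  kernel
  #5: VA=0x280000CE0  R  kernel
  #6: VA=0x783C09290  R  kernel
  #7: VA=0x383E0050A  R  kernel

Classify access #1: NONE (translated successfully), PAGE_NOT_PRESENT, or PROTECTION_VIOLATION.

Trace:
#0 VA=0x340000E37 (r,kernel):
  L0: frame=0x32 idx=13 entry=0x35007 [P=1 RW=1 US=1 PS=0]
  L1: frame=0x35 idx=0 entry=0x37087 [P=1 RW=1 US=1 PS=1]
  → PA=0x37E37 (huge @L1)  (2 entries read)
#1 VA=0x3C1C0638E (r,kernel):
  L0: frame=0x32 idx=15 entry=0x38007 [P=1 RW=1 US=1 PS=0]
  L1: frame=0x38 idx=14 entry=0x3B007 [P=1 RW=1 US=1 PS=0]
  L2: frame=0x3B idx=6 entry=0x3E007 [P=1 RW=1 US=1 PS=0]
  → PA=0x3E38E  (3 entries read)
#2 VA=0x783C09290 (r,kernel):
  L0: frame=0x32 idx=30 entry=0x3F007 [P=1 RW=1 US=1 PS=0]
  L1: frame=0x3F idx=30 entry=0x41007 [P=1 RW=1 US=1 PS=0]
  L2: frame=0x41 idx=9 entry=0x42007 [P=1 RW=1 US=1 PS=0]
  → PA=0x42290  (3 entries read)
#3 VA=0x2C3400B8C (r,kernel):
  L0: frame=0x32 idx=11 entry=0x44007 [P=1 RW=1 US=1 PS=0]
  L1: frame=0x44 idx=26 entry=0x48087 [P=1 RW=1 US=1 PS=1]
  → PA=0x48B8C (huge @L1)  (2 entries read)
#4 VA=0xC1A117A1 (r,kernel):
  L0: frame=0x32 idx=3 entry=0x49007 [P=1 RW=1 US=1 PS=0]
  L1: frame=0x49 idx=13 entry=0x4D007 [P=1 RW=1 US=1 PS=0]
  L2: frame=0x4D idx=17 entry=0x4E007 [P=1 RW=1 US=1 PS=0]
  → PA=0x4E7A1  (3 entries read)
#5 VA=0x280000CE0 (r,kernel):
  L0: frame=0x32 idx=10 entry=0x4F087 [P=1 RW=1 US=1 PS=1]
  → PA=0x4FCE0 (huge @L0)  (1 entries read)
#6 VA=0x783C09290 (r,kernel):
  TLB hit vpn=0x783C09 → PA=0x42290
#7 VA=0x383E0050A (r,kernel):
  L0: frame=0x32 idx=14 entry=0x52007 [P=1 RW=1 US=1 PS=0]
  L1: frame=0x52 idx=31 entry=0x55087 [P=1 RW=1 US=1 PS=1]
  → PA=0x5550A (huge @L1)  (2 entries read)

Access #1 fault: NONE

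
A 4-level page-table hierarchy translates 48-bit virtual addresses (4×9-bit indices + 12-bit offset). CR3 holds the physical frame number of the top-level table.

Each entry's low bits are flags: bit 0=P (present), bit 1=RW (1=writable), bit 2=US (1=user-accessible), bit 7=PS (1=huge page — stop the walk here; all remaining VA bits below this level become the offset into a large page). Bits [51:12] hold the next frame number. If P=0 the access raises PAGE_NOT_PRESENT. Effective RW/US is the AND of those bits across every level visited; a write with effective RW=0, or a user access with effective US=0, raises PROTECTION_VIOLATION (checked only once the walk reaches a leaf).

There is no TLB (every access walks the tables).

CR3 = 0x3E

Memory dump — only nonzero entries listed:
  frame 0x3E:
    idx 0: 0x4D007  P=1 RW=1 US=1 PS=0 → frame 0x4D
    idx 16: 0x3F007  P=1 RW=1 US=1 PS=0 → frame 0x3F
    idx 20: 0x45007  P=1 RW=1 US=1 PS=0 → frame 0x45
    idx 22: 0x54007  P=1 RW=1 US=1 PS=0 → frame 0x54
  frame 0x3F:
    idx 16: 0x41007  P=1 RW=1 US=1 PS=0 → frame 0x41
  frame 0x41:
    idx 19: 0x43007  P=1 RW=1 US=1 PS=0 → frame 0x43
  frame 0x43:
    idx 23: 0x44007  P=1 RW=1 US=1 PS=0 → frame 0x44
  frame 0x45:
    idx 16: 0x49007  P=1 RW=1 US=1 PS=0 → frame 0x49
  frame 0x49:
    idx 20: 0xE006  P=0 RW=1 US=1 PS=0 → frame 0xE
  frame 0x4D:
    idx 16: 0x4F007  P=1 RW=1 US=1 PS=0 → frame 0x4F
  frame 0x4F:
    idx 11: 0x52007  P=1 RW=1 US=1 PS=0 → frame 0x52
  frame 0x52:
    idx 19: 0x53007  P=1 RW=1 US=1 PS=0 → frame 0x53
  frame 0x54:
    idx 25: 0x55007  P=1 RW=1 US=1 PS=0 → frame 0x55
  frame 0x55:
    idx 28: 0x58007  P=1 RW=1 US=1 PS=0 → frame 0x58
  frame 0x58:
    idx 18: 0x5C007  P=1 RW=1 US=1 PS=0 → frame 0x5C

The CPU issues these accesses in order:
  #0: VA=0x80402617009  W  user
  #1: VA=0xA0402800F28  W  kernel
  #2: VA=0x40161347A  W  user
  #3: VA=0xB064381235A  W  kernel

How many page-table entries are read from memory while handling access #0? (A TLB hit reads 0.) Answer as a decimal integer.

Trace:
#0 VA=0x80402617009 (w,user):
  lvl0: tbl 0x3E, slot 16 ⇒ 0x3F007 (P1/RW1/US1/PS0)
  lvl1: tbl 0x3F, slot 16 ⇒ 0x41007 (P1/RW1/US1/PS0)
  lvl2: tbl 0x41, slot 19 ⇒ 0x43007 (P1/RW1/US1/PS0)
  lvl3: tbl 0x43, slot 23 ⇒ 0x44007 (P1/RW1/US1/PS0)
  ✓ 0x44009  — 4 lookups
#1 VA=0xA0402800F28 (w,kernel):
  lvl0: tbl 0x3E, slot 20 ⇒ 0x45007 (P1/RW1/US1/PS0)
  lvl1: tbl 0x45, slot 16 ⇒ 0x49007 (P1/RW1/US1/PS0)
  lvl2: tbl 0x49, slot 20 ⇒ 0xE006 (P0/RW1/US1/PS0)
  ⇒ fault: PAGE_NOT_PRESENT  — 3 lookups
#2 VA=0x40161347A (w,user):
  lvl0: tbl 0x3E, slot 0 ⇒ 0x4D007 (P1/RW1/US1/PS0)
  lvl1: tbl 0x4D, slot 16 ⇒ 0x4F007 (P1/RW1/US1/PS0)
  lvl2: tbl 0x4F, slot 11 ⇒ 0x52007 (P1/RW1/US1/PS0)
  lvl3: tbl 0x52, slot 19 ⇒ 0x53007 (P1/RW1/US1/PS0)
  ✓ 0x5347A  — 4 lookups
#3 VA=0xB064381235A (w,kernel):
  lvl0: tbl 0x3E, slot 22 ⇒ 0x54007 (P1/RW1/US1/PS0)
  lvl1: tbl 0x54, slot 25 ⇒ 0x55007 (P1/RW1/US1/PS0)
  lvl2: tbl 0x55, slot 28 ⇒ 0x58007 (P1/RW1/US1/PS0)
  lvl3: tbl 0x58, slot 18 ⇒ 0x5C007 (P1/RW1/US1/PS0)
  ✓ 0x5C35A  — 4 lookups

Entries read for #0: 4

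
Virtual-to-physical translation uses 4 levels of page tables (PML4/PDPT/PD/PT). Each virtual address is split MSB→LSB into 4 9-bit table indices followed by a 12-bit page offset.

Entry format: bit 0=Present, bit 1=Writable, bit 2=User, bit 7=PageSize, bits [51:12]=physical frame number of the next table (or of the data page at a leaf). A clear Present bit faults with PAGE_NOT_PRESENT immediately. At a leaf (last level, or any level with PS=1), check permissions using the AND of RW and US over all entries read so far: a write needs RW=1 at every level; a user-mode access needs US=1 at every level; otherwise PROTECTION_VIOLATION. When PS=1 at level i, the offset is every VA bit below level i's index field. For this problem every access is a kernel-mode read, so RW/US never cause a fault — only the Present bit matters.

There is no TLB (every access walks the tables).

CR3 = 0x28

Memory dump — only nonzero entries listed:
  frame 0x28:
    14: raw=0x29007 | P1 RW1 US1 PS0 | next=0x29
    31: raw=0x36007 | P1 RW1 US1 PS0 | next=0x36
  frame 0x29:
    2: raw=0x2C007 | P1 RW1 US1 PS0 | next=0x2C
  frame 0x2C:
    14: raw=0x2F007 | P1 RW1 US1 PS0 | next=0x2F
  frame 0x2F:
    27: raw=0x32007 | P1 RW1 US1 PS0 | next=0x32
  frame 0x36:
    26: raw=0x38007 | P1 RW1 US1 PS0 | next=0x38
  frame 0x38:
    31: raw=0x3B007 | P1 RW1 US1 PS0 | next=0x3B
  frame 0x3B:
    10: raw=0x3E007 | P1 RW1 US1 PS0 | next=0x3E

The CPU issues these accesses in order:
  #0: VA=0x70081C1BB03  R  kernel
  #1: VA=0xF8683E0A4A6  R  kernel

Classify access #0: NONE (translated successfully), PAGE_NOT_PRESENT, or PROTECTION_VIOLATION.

Per-access translation:
#0 VA=0x70081C1BB03 (r,kernel):
  L0: frame=0x28 idx=14 entry=0x29007 [P=1 RW=1 US=1 PS=0]
  L1: frame=0x29 idx=2 entry=0x2C007 [P=1 RW=1 US=1 PS=0]
  L2: frame=0x2C idx=14 entry=0x2F007 [P=1 RW=1 US=1 PS=0]
  L3: frame=0x2F idx=27 entry=0x32007 [P=1 RW=1 US=1 PS=0]
  ⇒ phys 0x32B03  [4 reads]
#1 VA=0xF8683E0A4A6 (r,kernel):
  L0: frame=0x28 idx=31 entry=0x36007 [P=1 RW=1 US=1 PS=0]
  L1: frame=0x36 idx=26 entry=0x38007 [P=1 RW=1 US=1 PS=0]
  L2: frame=0x38 idx=31 entry=0x3B007 [P=1 RW=1 US=1 PS=0]
  L3: frame=0x3B idx=10 entry=0x3E007 [P=1 RW=1 US=1 PS=0]
  ⇒ phys 0x3E4A6  [4 reads]

Access #0 fault: NONE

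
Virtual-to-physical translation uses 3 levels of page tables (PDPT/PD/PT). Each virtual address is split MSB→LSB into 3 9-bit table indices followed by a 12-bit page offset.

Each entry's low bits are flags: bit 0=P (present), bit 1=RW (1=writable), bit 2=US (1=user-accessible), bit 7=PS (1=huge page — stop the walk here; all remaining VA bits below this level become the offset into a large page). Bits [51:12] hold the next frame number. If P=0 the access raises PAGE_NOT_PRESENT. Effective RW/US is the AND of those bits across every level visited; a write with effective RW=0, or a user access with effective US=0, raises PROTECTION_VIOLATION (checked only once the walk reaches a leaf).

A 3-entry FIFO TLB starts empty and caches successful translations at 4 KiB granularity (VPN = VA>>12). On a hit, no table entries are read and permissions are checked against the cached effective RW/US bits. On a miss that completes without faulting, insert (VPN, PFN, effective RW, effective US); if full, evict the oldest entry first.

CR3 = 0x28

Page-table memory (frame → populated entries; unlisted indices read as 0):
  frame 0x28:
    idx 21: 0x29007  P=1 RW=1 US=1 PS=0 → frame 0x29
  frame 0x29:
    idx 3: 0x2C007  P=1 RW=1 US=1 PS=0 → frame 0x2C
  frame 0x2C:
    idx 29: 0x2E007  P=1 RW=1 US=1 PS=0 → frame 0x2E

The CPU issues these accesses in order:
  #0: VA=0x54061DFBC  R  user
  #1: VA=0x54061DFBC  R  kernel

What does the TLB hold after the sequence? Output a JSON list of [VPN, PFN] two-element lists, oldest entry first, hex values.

Per-access translation:
#0 VA=0x54061DFBC (r,user):
  [0] read 0x28 idx=21: raw=0x29007 flags P=1 W=1 U=1 S=0
  [1] read 0x29 idx=3: raw=0x2C007 flags P=1 W=1 U=1 S=0
  [2] read 0x2C idx=29: raw=0x2E007 flags P=1 W=1 U=1 S=0
  ✓ 0x2EFBC  — 3 lookups
#1 VA=0x54061DFBC (r,kernel):
  TLB hit vpn=0x54061D → PA=0x2EFBC

TLB: [["0x54061D", "0x2E"]]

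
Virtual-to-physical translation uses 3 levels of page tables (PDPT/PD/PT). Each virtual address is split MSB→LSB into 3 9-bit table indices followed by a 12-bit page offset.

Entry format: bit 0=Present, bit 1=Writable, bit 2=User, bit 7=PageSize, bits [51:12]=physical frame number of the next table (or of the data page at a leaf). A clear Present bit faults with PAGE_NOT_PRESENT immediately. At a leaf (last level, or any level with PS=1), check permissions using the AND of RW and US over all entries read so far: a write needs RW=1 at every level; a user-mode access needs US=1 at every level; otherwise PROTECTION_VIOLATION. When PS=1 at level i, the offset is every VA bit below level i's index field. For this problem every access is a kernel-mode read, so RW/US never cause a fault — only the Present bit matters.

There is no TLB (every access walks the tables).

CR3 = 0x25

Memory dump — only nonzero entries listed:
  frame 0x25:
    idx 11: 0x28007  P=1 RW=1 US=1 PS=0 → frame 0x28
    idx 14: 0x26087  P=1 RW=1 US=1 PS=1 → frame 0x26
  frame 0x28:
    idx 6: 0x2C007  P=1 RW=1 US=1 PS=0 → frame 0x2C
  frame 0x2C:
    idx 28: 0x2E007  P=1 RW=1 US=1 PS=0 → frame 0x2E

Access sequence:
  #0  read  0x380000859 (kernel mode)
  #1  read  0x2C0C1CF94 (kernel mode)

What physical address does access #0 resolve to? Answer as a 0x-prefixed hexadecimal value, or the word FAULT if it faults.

Per-access translation:
#0 VA=0x380000859 (r,kernel):
  lvl0: tbl 0x25, slot 14 ⇒ 0x26087 (P1/RW1/US1/PS1)
  → PA=0x26859 (huge @L0)  (1 entries read)
#1 VA=0x2C0C1CF94 (r,kernel):
  lvl0: tbl 0x25, slot 11 ⇒ 0x28007 (P1/RW1/US1/PS0)
  lvl1: tbl 0x28, slot 6 ⇒ 0x2C007 (P1/RW1/US1/PS0)
  lvl2: tbl 0x2C, slot 28 ⇒ 0x2E007 (P1/RW1/US1/PS0)
  → PA=0x2EF94  (3 entries read)

Access #0 PA: 0x26859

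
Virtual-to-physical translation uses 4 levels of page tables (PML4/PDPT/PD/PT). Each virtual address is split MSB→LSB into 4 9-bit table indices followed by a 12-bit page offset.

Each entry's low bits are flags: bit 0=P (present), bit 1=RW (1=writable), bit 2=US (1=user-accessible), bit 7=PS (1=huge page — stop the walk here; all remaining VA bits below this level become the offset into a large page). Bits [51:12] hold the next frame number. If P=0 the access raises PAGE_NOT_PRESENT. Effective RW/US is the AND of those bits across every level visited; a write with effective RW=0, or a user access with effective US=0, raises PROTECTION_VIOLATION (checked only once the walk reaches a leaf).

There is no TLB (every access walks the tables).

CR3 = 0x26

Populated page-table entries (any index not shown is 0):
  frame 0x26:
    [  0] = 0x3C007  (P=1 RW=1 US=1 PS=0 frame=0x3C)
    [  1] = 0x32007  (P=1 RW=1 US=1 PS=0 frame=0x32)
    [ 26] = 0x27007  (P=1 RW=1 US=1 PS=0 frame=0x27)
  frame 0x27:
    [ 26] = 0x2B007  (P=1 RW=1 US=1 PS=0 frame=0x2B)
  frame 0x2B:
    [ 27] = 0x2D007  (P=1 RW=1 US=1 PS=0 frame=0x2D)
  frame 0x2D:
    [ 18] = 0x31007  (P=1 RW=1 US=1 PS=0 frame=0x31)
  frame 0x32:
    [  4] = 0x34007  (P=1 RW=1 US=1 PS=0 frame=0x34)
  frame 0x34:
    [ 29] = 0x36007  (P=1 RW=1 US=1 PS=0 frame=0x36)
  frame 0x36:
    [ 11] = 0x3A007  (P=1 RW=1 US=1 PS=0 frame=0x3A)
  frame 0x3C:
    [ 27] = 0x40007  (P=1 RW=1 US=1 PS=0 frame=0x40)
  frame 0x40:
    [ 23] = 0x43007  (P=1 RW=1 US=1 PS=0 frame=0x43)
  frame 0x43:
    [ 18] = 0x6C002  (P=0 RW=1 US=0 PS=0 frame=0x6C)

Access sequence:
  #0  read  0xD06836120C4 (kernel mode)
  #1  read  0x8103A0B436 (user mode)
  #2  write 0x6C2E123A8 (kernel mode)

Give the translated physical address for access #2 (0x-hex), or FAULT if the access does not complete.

Per-access translation:
#0 VA=0xD06836120C4 (r,kernel):
  L0: frame=0x26 idx=26 entry=0x27007 [P=1 RW=1 US=1 PS=0]
  L1: frame=0x27 idx=26 entry=0x2B007 [P=1 RW=1 US=1 PS=0]
  L2: frame=0x2B idx=27 entry=0x2D007 [P=1 RW=1 US=1 PS=0]
  L3: frame=0x2D idx=18 entry=0x31007 [P=1 RW=1 US=1 PS=0]
  → PA=0x310C4  (4 entries read)
#1 VA=0x8103A0B436 (r,user):
  L0: frame=0x26 idx=1 entry=0x32007 [P=1 RW=1 US=1 PS=0]
  L1: frame=0x32 idx=4 entry=0x34007 [P=1 RW=1 US=1 PS=0]
  L2: frame=0x34 idx=29 entry=0x36007 [P=1 RW=1 US=1 PS=0]
  L3: frame=0x36 idx=11 entry=0x3A007 [P=1 RW=1 US=1 PS=0]
  → PA=0x3A436  (4 entries read)
#2 VA=0x6C2E123A8 (w,kernel):
  L0: frame=0x26 idx=0 entry=0x3C007 [P=1 RW=1 US=1 PS=0]
  L1: frame=0x3C idx=27 entry=0x40007 [P=1 RW=1 US=1 PS=0]
  L2: frame=0x40 idx=23 entry=0x43007 [P=1 RW=1 US=1 PS=0]
  L3: frame=0x43 idx=18 entry=0x6C002 [P=0 RW=1 US=0 PS=0]
  ✗ PAGE_NOT_PRESENT  [4 reads]

Access #2 PA: FAULT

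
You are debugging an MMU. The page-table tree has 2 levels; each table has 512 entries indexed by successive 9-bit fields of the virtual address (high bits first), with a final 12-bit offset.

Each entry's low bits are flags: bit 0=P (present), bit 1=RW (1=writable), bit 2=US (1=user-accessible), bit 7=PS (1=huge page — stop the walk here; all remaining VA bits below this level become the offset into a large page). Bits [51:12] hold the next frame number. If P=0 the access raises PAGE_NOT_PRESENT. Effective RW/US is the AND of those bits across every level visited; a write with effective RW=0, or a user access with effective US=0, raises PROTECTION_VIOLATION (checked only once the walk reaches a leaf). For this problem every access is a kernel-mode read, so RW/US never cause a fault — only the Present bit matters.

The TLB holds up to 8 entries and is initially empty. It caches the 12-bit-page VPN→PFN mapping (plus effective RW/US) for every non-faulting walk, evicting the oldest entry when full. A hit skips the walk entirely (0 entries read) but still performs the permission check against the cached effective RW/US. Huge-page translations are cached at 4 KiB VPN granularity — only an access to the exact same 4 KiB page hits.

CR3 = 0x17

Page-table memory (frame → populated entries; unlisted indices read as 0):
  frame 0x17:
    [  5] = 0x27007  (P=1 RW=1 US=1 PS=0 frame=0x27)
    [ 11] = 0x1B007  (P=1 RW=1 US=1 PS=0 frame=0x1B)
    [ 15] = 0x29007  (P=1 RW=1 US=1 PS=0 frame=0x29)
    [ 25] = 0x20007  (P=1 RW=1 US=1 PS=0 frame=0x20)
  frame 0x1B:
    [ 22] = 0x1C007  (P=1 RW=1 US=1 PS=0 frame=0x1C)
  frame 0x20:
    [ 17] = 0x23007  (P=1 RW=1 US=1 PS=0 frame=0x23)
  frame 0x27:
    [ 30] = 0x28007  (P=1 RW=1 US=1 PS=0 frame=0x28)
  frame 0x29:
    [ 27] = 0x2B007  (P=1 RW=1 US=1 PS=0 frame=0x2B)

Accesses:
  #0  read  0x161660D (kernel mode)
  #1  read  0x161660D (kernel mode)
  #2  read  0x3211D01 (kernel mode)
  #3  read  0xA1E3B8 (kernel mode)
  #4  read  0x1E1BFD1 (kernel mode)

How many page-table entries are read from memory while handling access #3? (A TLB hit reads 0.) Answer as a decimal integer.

Trace:
#0 VA=0x161660D (r,kernel):
  lvl0: tbl 0x17, slot 11 ⇒ 0x1B007 (P1/RW1/US1/PS0)
  lvl1: tbl 0x1B, slot 22 ⇒ 0x1C007 (P1/RW1/US1/PS0)
  ⇒ phys 0x1C60D  [2 reads]
#1 VA=0x161660D (r,kernel):
  TLB hit vpn=0x1616 → PA=0x1C60D
#2 VA=0x3211D01 (r,kernel):
  lvl0: tbl 0x17, slot 25 ⇒ 0x20007 (P1/RW1/US1/PS0)
  lvl1: tbl 0x20, slot 17 ⇒ 0x23007 (P1/RW1/US1/PS0)
  ⇒ phys 0x23D01  [2 reads]
#3 VA=0xA1E3B8 (r,kernel):
  lvl0: tbl 0x17, slot 5 ⇒ 0x27007 (P1/RW1/US1/PS0)
  lvl1: tbl 0x27, slot 30 ⇒ 0x28007 (P1/RW1/US1/PS0)
  ⇒ phys 0x283B8  [2 reads]
#4 VA=0x1E1BFD1 (r,kernel):
  lvl0: tbl 0x17, slot 15 ⇒ 0x29007 (P1/RW1/US1/PS0)
  lvl1: tbl 0x29, slot 27 ⇒ 0x2B007 (P1/RW1/US1/PS0)
  ⇒ phys 0x2BFD1  [2 reads]

Entries read for #3: 2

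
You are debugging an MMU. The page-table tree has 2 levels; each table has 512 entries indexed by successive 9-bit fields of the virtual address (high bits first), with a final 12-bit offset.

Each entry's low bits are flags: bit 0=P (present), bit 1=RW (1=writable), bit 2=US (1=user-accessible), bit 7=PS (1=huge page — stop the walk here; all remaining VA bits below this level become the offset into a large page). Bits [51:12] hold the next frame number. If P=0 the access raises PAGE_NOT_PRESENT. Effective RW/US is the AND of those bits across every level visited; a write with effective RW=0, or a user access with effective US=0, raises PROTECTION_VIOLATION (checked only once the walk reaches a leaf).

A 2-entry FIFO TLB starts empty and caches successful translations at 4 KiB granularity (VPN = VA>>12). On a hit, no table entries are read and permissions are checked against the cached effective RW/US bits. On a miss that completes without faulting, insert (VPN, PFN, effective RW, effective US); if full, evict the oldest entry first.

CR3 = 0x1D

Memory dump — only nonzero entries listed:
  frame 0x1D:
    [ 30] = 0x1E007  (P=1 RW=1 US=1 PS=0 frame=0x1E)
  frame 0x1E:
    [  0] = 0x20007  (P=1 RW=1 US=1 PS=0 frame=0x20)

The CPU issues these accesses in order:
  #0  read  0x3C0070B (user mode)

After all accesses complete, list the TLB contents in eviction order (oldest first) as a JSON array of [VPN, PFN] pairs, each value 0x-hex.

Trace:
#0 VA=0x3C0070B (r,user):
  L0 @0x1D[30] → 0x1E007  P=1,RW=1,US=1,PS=0
  L1 @0x1E[0] → 0x20007  P=1,RW=1,US=1,PS=0
  ⇒ phys 0x2070B  [2 reads]

TLB: [["0x3C00", "0x20"]]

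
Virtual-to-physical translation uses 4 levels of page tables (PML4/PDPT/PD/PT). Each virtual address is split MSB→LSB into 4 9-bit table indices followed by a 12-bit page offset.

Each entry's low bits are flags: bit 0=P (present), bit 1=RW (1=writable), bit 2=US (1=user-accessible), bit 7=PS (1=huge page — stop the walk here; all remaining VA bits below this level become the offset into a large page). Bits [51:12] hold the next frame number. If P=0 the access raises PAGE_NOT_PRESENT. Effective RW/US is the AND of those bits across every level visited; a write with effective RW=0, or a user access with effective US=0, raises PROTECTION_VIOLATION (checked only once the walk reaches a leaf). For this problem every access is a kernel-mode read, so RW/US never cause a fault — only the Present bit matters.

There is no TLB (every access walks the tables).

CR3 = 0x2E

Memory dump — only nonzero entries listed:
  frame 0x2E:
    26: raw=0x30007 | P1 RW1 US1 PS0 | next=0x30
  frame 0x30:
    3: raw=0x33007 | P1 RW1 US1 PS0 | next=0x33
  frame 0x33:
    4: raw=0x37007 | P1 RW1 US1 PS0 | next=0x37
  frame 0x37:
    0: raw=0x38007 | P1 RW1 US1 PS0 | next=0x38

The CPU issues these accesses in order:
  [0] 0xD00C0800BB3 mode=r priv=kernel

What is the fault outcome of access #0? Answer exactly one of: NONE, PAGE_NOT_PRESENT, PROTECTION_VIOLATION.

Trace:
#0 VA=0xD00C0800BB3 (r,kernel):
  [0] read 0x2E idx=26: raw=0x30007 flags P=1 W=1 U=1 S=0
  [1] read 0x30 idx=3: raw=0x33007 flags P=1 W=1 U=1 S=0
  [2] read 0x33 idx=4: raw=0x37007 flags P=1 W=1 U=1 S=0
  [3] read 0x37 idx=0: raw=0x38007 flags P=1 W=1 U=1 S=0
  ⇒ phys 0x38BB3  [4 reads]

Access #0 fault: NONE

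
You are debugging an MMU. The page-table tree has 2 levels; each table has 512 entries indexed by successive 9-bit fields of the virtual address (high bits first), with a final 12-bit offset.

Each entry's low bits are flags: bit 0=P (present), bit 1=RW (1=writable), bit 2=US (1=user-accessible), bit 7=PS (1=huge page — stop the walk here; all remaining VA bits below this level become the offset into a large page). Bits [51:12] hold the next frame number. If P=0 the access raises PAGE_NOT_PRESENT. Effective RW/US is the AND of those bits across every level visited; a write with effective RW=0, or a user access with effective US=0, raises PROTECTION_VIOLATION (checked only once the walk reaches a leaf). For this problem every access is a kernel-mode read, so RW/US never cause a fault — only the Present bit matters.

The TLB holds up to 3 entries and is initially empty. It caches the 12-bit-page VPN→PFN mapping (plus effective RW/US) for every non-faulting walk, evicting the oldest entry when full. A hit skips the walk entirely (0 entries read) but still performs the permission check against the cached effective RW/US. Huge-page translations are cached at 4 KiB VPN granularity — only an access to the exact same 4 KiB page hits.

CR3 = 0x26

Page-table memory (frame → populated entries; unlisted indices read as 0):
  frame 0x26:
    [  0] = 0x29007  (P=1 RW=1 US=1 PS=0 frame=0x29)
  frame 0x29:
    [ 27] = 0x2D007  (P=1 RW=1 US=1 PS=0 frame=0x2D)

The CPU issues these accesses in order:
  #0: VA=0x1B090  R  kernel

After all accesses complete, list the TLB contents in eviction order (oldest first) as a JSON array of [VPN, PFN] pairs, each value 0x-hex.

Walk each access:
#0 VA=0x1B090 (r,kernel):
  lvl0: tbl 0x26, slot 0 ⇒ 0x29007 (P1/RW1/US1/PS0)
  lvl1: tbl 0x29, slot 27 ⇒ 0x2D007 (P1/RW1/US1/PS0)
  ⇒ phys 0x2D090  [2 reads]

TLB: [["0x1B", "0x2D"]]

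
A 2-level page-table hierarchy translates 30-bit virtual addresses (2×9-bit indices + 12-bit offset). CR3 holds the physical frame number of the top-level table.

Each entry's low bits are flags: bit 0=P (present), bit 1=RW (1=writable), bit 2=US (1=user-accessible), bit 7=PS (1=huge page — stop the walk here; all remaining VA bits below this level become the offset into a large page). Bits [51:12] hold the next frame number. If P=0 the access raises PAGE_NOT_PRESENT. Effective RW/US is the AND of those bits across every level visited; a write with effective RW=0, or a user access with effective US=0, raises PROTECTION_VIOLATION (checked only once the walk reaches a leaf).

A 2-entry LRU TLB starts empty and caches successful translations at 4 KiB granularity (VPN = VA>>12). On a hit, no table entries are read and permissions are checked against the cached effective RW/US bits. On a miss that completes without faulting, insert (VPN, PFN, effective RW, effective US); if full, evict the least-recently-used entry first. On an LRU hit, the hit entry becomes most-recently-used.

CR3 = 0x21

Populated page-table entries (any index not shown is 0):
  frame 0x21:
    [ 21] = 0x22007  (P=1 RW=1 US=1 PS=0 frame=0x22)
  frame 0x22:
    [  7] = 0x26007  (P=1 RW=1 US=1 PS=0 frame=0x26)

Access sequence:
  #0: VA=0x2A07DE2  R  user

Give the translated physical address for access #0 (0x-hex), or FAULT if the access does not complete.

Walk each access:
#0 VA=0x2A07DE2 (r,user):
  [0] read 0x21 idx=21: raw=0x22007 flags P=1 W=1 U=1 S=0
  [1] read 0x22 idx=7: raw=0x26007 flags P=1 W=1 U=1 S=0
  → PA=0x26DE2  (2 entries read)

Access #0 PA: 0x26DE2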